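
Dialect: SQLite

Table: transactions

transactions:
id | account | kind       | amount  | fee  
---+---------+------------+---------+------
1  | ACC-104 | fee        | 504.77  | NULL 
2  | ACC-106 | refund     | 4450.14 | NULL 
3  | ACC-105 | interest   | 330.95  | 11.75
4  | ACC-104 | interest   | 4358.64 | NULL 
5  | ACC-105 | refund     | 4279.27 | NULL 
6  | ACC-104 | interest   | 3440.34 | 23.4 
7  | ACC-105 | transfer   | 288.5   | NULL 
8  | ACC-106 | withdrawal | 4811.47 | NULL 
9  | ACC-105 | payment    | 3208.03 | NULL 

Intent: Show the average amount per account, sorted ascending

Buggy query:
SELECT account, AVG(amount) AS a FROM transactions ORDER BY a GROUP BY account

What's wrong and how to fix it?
Bug: GROUP BY must precede ORDER BY

Fix: Reorder: SELECT … FROM … GROUP BY … ORDER BY …

Corrected query:
SELECT account, AVG(amount) AS a FROM transactions GROUP BY account ORDER BY a

Result:
account | a          
--------+------------
ACC-105 | 2026.6875  
ACC-104 | 2767.916667
ACC-106 | 4630.805   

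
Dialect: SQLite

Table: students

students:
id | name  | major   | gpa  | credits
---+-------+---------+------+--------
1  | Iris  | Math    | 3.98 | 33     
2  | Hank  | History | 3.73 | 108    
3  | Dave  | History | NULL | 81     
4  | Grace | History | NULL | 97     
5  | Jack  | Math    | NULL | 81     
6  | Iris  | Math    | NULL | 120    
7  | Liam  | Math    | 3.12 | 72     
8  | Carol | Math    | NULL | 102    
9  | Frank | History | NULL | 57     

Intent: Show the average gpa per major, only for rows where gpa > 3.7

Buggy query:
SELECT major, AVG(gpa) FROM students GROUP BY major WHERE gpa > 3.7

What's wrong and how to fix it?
Bug: WHERE cannot follow GROUP BY

Fix: Move the WHERE clause before GROUP BY

Corrected query:
SELECT major, AVG(gpa) FROM students WHERE gpa > 3.7 GROUP BY major

Result:
major   | AVG(gpa)
--------+---------
History | 3.73    
Math    | 3.98    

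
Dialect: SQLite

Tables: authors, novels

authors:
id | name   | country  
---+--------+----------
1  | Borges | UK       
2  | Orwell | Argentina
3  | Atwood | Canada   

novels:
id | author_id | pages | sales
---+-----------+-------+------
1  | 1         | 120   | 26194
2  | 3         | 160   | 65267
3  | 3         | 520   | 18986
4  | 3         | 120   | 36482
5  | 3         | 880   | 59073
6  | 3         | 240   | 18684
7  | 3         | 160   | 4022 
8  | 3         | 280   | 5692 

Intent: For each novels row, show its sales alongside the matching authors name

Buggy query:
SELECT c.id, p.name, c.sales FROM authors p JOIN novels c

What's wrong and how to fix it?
Bug: Missing join condition: each novels row is matched to all authors rows instead of just its own

Fix: Add ON c.author_id = p.id to the JOIN

Corrected query:
SELECT c.id, p.name, c.sales FROM authors p JOIN novels c ON c.author_id = p.id

Result:
id | name   | sales
---+--------+------
1  | Borges | 26194
2  | Atwood | 65267
3  | Atwood | 18986
4  | Atwood | 36482
5  | Atwood | 59073
6  | Atwood | 18684
7  | Atwood | 4022 
8  | Atwood | 5692 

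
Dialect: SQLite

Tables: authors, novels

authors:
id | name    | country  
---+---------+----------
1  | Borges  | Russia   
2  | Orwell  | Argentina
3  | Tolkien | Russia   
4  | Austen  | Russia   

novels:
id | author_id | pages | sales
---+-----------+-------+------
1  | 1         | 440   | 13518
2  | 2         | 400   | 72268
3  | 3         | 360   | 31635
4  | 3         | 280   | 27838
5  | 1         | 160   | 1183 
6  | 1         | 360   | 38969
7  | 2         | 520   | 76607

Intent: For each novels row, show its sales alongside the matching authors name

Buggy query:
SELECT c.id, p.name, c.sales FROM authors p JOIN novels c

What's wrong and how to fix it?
Bug: JOIN with no ON clause produces a cartesian product; every novels row pairs with every authors row

Fix: Specify the join condition linking the foreign key to the parent id

Corrected query:
SELECT c.id, p.name, c.sales FROM authors p JOIN novels c ON c.author_id = p.id

Result:
id | name    | sales
---+---------+------
1  | Borges  | 13518
2  | Orwell  | 72268
3  | Tolkien | 31635
4  | Tolkien | 27838
5  | Borges  | 1183 
6  | Borges  | 38969
7  | Orwell  | 76607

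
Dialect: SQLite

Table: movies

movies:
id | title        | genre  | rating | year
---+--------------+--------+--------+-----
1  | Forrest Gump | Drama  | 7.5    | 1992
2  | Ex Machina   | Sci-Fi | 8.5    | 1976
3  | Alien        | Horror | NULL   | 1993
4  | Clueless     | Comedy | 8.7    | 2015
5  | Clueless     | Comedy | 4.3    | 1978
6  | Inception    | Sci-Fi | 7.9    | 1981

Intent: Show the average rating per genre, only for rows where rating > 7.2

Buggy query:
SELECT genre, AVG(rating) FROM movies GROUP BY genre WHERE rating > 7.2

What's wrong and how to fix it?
Bug: WHERE cannot follow GROUP BY

Fix: Move the WHERE clause before GROUP BY

Corrected query:
SELECT genre, AVG(rating) FROM movies WHERE rating > 7.2 GROUP BY genre

Result:
genre  | AVG(rating)
-------+------------
Comedy | 8.7        
Drama  | 7.5        
Sci-Fi | 8.2        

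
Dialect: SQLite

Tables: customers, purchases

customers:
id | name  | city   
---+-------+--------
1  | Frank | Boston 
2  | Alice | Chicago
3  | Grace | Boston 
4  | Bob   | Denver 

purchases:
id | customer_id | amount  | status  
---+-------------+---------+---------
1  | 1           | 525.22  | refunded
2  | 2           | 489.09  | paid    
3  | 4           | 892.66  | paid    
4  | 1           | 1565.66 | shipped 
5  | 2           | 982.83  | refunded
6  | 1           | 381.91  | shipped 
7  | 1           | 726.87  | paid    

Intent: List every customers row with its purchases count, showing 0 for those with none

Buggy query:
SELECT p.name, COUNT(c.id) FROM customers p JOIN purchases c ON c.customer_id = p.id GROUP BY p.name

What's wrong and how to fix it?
Bug: INNER JOIN drops customers rows that have no matching purchases rows

Fix: Switch to LEFT JOIN to retain unmatched parent rows

Corrected query:
SELECT p.name, COUNT(c.id) FROM customers p LEFT JOIN purchases c ON c.customer_id = p.id GROUP BY p.name

Result:
name  | COUNT(c.id)
------+------------
Alice | 2          
Bob   | 1          
Frank | 4          
Grace | 0          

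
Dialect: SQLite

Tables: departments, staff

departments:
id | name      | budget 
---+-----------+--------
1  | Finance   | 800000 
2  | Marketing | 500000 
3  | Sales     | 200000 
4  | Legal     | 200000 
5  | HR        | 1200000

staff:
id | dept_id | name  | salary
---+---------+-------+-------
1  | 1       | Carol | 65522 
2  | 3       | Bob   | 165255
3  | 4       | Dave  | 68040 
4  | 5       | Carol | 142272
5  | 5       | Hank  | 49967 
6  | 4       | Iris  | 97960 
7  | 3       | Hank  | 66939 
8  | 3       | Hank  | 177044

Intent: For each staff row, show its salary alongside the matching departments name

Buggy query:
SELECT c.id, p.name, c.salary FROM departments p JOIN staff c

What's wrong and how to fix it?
Bug: JOIN with no ON clause produces a cartesian product; every staff row pairs with every departments row

Fix: Add ON c.dept_id = p.id to the JOIN

Corrected query:
SELECT c.id, p.name, c.salary FROM departments p JOIN staff c ON c.dept_id = p.id

Result:
id | name    | salary
---+---------+-------
1  | Finance | 65522 
2  | Sales   | 165255
3  | Legal   | 68040 
4  | HR      | 142272
5  | HR      | 49967 
6  | Legal   | 97960 
7  | Sales   | 66939 
8  | Sales   | 177044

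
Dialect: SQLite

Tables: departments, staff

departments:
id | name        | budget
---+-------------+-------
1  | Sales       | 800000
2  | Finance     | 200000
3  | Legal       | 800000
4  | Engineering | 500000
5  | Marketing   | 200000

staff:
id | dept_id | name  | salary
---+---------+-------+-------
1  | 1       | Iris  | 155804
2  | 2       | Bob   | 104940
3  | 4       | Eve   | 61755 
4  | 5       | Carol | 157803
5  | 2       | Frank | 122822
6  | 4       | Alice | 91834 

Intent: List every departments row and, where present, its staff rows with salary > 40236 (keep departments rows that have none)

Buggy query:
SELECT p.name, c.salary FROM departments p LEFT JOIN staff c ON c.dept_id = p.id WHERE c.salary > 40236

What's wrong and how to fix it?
Bug: A WHERE condition on the right-hand table after LEFT JOIN drops unmatched parents

Fix: Move the right-table condition into the ON clause so unmatched parents are kept

Corrected query:
SELECT p.name, c.salary FROM departments p LEFT JOIN staff c ON c.dept_id = p.id AND c.salary > 40236

Result:
name        | salary
------------+-------
Sales       | 155804
Finance     | 104940
Finance     | 122822
Legal       | NULL  
Engineering | 61755 
Engineering | 91834 
Marketing   | 157803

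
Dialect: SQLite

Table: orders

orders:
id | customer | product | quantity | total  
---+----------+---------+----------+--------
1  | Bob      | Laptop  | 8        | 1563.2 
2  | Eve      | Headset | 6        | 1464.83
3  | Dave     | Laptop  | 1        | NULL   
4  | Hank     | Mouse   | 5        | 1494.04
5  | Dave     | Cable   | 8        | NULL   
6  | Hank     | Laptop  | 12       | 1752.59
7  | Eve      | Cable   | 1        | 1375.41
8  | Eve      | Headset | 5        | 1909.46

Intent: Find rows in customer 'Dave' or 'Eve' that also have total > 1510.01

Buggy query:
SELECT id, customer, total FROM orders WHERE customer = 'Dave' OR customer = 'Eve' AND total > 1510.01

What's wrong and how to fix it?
Bug: Without parentheses, AND is evaluated before OR, so the total filter only applies to the 'Eve' branch

Fix: Group the OR with parentheses (or use IN), then AND the threshold

Corrected query:
SELECT id, customer, total FROM orders WHERE (customer = 'Dave' OR customer = 'Eve') AND total > 1510.01

Result:
id | customer | total  
---+----------+--------
8  | Eve      | 1909.46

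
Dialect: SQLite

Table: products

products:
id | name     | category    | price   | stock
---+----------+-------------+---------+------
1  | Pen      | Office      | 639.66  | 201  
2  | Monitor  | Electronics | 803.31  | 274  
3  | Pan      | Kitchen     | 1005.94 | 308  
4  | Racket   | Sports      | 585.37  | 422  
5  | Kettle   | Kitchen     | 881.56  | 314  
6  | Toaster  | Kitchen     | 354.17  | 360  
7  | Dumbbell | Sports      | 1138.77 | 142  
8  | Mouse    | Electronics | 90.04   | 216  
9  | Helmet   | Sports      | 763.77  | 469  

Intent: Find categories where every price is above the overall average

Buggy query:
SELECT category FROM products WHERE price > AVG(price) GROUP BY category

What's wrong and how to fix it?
Bug: AVG() is an aggregate; it can't sit directly in WHERE

Fix: Compute the overall average in a scalar subquery and compare each group's MIN against it in HAVING

Corrected query:
SELECT category FROM products GROUP BY category HAVING MIN(price) > (SELECT AVG(price) FROM products)

Result:
(no rows)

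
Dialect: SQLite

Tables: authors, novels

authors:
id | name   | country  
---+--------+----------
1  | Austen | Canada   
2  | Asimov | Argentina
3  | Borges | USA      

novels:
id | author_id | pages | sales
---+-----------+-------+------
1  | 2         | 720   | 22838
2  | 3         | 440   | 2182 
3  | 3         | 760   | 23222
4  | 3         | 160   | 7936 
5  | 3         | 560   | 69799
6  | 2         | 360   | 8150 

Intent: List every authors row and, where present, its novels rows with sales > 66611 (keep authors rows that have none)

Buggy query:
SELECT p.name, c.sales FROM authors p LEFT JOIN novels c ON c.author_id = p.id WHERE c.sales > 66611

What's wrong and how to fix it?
Bug: Filtering c.sales in WHERE discards the NULL rows produced by LEFT JOIN, turning it into an inner join

Fix: Put 'c.sales > 66611' in the JOIN's ON clause instead of WHERE

Corrected query:
SELECT p.name, c.sales FROM authors p LEFT JOIN novels c ON c.author_id = p.id AND c.sales > 66611

Result:
name   | sales
-------+------
Austen | NULL 
Asimov | NULL 
Borges | 69799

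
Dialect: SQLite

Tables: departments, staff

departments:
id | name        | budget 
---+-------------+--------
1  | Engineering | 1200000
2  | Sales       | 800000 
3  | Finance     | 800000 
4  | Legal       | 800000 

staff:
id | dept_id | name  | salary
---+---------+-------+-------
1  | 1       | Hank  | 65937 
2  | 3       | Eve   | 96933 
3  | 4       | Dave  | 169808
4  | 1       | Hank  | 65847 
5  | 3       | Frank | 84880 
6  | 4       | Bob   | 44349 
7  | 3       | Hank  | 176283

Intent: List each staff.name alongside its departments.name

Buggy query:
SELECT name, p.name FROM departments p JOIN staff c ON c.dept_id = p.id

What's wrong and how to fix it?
Bug: Both tables have a 'name' column; the unqualified reference is ambiguous

Fix: Qualify the column with its table alias (c.name)

Corrected query:
SELECT c.name, p.name FROM departments p JOIN staff c ON c.dept_id = p.id

Result:
name  | name       
------+------------
Hank  | Engineering
Eve   | Finance    
Dave  | Legal      
Hank  | Engineering
Frank | Finance    
Bob   | Legal      
Hank  | Finance    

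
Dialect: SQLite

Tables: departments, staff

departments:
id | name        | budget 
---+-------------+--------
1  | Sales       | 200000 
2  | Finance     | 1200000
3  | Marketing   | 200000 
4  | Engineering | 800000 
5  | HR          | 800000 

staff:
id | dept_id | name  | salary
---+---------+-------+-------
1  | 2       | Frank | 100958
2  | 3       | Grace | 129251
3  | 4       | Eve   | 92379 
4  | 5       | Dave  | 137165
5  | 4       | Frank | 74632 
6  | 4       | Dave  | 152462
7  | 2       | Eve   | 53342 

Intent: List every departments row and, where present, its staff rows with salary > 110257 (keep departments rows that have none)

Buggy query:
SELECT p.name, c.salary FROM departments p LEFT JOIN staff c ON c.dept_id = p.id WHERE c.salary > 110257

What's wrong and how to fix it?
Bug: A WHERE condition on the right-hand table after LEFT JOIN drops unmatched parents

Fix: Put 'c.salary > 110257' in the JOIN's ON clause instead of WHERE

Corrected query:
SELECT p.name, c.salary FROM departments p LEFT JOIN staff c ON c.dept_id = p.id AND c.salary > 110257

Result:
name        | salary
------------+-------
Sales       | NULL  
Finance     | NULL  
Marketing   | 129251
Engineering | 152462
HR          | 137165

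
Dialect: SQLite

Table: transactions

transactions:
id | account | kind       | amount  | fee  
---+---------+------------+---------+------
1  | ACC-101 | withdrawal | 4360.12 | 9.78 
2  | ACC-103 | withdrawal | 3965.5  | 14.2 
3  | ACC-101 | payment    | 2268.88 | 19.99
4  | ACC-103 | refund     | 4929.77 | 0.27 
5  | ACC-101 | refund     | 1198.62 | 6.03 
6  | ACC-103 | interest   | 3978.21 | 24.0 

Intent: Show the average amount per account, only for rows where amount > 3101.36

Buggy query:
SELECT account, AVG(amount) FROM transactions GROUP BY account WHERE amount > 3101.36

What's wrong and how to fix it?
Bug: Row-level WHERE must come before GROUP BY in the clause order

Fix: Place WHERE between FROM and GROUP BY

Corrected query:
SELECT account, AVG(amount) FROM transactions WHERE amount > 3101.36 GROUP BY account

Result:
account | AVG(amount)
--------+------------
ACC-101 | 4360.12    
ACC-103 | 4291.16    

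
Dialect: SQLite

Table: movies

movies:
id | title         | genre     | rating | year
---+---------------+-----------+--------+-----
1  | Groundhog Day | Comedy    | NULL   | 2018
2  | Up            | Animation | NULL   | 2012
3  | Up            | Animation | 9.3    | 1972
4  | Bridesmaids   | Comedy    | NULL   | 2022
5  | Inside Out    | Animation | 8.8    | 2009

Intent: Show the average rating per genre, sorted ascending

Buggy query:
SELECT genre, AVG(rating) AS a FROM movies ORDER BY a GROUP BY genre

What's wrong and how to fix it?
Bug: GROUP BY must precede ORDER BY

Fix: Move ORDER BY to the end, after GROUP BY

Corrected query:
SELECT genre, AVG(rating) AS a FROM movies GROUP BY genre ORDER BY a

Result:
genre     | a   
----------+-----
Comedy    | NULL
Animation | 9.05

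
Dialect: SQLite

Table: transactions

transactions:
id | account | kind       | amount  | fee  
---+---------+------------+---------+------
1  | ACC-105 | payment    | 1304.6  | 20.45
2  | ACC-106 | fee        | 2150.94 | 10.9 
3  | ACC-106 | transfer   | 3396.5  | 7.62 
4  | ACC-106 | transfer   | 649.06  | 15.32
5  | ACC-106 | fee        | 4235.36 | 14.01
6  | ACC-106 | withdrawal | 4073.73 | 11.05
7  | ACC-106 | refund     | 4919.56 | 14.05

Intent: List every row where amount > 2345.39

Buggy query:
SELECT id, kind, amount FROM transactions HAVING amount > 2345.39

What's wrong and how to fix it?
Bug: HAVING filters the output of aggregation, but this query has no GROUP BY and no aggregate functions, so SQLite rejects it (HAVING clause on a non-aggregate query); the condition here is per row

Fix: Use WHERE for row-level filtering

Corrected query:
SELECT id, kind, amount FROM transactions WHERE amount > 2345.39

Result:
id | kind       | amount 
---+------------+--------
3  | transfer   | 3396.5 
5  | fee        | 4235.36
6  | withdrawal | 4073.73
7  | refund     | 4919.56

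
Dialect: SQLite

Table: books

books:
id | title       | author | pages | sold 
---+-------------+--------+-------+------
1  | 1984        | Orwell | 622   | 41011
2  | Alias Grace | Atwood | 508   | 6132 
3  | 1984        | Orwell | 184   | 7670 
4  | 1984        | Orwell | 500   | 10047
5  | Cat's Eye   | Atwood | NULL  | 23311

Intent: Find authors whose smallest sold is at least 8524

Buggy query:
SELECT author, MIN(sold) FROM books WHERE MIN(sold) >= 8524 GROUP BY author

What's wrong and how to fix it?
Bug: Aggregates like MIN are computed per group after WHERE runs

Fix: Use HAVING for the per-group MIN condition

Corrected query:
SELECT author, MIN(sold) FROM books GROUP BY author HAVING MIN(sold) >= 8524

Result:
(no rows)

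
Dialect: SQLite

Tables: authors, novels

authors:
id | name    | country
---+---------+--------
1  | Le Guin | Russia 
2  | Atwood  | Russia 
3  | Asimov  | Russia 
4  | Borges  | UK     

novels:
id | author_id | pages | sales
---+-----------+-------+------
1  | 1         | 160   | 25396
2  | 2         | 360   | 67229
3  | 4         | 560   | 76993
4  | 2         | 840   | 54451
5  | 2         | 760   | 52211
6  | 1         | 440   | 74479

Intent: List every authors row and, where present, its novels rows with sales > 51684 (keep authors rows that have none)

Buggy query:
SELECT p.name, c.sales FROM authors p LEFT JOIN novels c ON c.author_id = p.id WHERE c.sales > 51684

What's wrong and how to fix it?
Bug: A WHERE condition on the right-hand table after LEFT JOIN drops unmatched parents

Fix: Move the right-table condition into the ON clause so unmatched parents are kept

Corrected query:
SELECT p.name, c.sales FROM authors p LEFT JOIN novels c ON c.author_id = p.id AND c.sales > 51684

Result:
name    | sales
--------+------
Le Guin | 74479
Atwood  | 52211
Atwood  | 54451
Atwood  | 67229
Asimov  | NULL 
Borges  | 76993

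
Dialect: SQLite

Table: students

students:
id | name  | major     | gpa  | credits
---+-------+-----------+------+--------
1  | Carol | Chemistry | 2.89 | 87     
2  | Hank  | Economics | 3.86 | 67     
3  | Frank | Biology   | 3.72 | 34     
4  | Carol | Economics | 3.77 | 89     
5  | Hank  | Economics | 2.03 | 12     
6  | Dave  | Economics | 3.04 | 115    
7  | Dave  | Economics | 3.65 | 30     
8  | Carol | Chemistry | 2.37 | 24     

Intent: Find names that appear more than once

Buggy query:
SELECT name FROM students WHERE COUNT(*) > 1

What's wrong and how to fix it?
Bug: WHERE can't reference COUNT(*); aggregates are computed after WHERE

Fix: GROUP BY name, then filter groups with HAVING COUNT(*) > 1

Corrected query:
SELECT name FROM students GROUP BY name HAVING COUNT(*) > 1

Result:
name 
-----
Carol
Dave 
Hank 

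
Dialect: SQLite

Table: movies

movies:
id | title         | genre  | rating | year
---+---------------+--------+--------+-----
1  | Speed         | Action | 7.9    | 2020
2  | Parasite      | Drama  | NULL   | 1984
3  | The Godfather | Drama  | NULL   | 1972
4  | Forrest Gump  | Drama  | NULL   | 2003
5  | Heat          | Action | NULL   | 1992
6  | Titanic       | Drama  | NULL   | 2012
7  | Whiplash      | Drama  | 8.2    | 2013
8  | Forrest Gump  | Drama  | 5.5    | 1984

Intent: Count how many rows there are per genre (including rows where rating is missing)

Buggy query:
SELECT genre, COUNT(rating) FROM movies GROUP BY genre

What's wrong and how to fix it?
Bug: COUNT(column) counts non-NULL values only; rows with NULL rating aren't counted

Fix: Use COUNT(*) to count all rows regardless of NULL

Corrected query:
SELECT genre, COUNT(*) FROM movies GROUP BY genre

Result:
genre  | COUNT(*)
-------+---------
Action | 2       
Drama  | 6       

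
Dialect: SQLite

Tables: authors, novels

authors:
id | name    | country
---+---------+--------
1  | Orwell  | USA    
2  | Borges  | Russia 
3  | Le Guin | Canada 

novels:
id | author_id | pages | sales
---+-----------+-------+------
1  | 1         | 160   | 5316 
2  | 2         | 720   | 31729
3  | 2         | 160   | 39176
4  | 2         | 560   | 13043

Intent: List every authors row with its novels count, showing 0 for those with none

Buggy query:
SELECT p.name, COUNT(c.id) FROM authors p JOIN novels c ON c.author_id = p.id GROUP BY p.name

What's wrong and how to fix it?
Bug: INNER JOIN drops authors rows that have no matching novels rows

Fix: Use LEFT JOIN so parents without children still appear (COUNT(c.id) gives 0)

Corrected query:
SELECT p.name, COUNT(c.id) FROM authors p LEFT JOIN novels c ON c.author_id = p.id GROUP BY p.name

Result:
name    | COUNT(c.id)
--------+------------
Borges  | 3          
Le Guin | 0          
Orwell  | 1          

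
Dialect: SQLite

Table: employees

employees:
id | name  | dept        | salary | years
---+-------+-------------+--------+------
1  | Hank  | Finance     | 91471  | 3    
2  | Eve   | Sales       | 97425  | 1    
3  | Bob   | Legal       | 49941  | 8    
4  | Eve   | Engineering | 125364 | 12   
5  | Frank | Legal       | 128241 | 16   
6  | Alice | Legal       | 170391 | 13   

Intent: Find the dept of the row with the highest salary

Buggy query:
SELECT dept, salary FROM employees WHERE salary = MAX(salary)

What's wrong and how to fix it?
Bug: WHERE is evaluated per row; an aggregate over the whole table isn't defined there

Fix: Use a subquery: WHERE salary = (SELECT MAX(salary) FROM employees)

Corrected query:
SELECT dept, salary FROM employees WHERE salary = (SELECT MAX(salary) FROM employees)

Result:
dept  | salary
------+-------
Legal | 170391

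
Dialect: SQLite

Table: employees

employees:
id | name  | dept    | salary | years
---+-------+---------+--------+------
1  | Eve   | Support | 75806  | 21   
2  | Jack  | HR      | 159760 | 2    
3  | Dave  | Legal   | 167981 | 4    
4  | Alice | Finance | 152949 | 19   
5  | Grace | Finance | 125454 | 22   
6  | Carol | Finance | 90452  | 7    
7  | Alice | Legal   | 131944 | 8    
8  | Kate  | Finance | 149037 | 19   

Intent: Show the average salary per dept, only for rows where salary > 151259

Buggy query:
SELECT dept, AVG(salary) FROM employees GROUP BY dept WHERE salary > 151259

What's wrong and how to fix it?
Bug: Row-level WHERE must come before GROUP BY in the clause order

Fix: Move the WHERE clause before GROUP BY

Corrected query:
SELECT dept, AVG(salary) FROM employees WHERE salary > 151259 GROUP BY dept

Result:
dept    | AVG(salary)
--------+------------
Finance | 152949     
HR      | 159760     
Legal   | 167981     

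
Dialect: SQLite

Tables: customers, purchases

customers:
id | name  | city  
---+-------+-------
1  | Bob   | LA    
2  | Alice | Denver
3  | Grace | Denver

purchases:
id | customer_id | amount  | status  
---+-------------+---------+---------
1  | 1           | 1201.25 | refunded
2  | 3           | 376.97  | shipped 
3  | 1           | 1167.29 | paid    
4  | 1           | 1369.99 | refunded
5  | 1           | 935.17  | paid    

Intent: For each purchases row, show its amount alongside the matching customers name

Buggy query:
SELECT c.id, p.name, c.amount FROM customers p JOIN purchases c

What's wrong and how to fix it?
Bug: Missing join condition: each purchases row is matched to all customers rows instead of just its own

Fix: Add ON c.customer_id = p.id to the JOIN

Corrected query:
SELECT c.id, p.name, c.amount FROM customers p JOIN purchases c ON c.customer_id = p.id

Result:
id | name  | amount 
---+-------+--------
1  | Bob   | 1201.25
2  | Grace | 376.97 
3  | Bob   | 1167.29
4  | Bob   | 1369.99
5  | Bob   | 935.17 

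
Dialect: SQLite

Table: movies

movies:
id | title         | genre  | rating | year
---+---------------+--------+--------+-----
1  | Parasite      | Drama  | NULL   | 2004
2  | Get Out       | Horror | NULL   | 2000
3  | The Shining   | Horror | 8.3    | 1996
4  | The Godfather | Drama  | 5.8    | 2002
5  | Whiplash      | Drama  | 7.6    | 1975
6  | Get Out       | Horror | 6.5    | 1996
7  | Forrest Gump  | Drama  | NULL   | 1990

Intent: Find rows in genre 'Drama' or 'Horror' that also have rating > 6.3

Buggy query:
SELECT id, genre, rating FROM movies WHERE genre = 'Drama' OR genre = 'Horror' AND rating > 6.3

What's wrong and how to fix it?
Bug: AND binds tighter than OR, so this parses as genre = 'Drama' OR (genre = 'Horror' AND rating > 6.3)

Fix: Group the OR with parentheses (or use IN), then AND the threshold

Corrected query:
SELECT id, genre, rating FROM movies WHERE (genre = 'Drama' OR genre = 'Horror') AND rating > 6.3

Result:
id | genre  | rating
---+--------+-------
3  | Horror | 8.3   
5  | Drama  | 7.6   
6  | Horror | 6.5   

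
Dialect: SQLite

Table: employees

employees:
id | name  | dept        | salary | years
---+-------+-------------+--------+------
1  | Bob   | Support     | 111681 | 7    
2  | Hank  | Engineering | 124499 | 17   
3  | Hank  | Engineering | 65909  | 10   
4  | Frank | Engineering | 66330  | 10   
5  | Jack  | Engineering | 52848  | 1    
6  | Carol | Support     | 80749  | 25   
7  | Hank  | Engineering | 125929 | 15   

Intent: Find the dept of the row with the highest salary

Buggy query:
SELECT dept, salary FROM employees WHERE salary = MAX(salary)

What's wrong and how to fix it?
Bug: MAX(salary) is an aggregate and cannot be used directly in WHERE

Fix: Wrap MAX in a scalar subquery so WHERE compares against a single value

Corrected query:
SELECT dept, salary FROM employees WHERE salary = (SELECT MAX(salary) FROM employees)

Result:
dept        | salary
------------+-------
Engineering | 125929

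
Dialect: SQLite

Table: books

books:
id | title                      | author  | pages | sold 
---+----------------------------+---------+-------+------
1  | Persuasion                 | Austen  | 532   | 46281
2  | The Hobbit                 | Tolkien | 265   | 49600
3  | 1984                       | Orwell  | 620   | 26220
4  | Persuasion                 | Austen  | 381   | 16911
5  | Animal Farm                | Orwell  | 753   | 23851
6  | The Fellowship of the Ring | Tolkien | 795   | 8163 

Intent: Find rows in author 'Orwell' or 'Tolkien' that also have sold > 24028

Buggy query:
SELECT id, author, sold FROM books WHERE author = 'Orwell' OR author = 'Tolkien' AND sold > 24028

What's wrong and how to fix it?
Bug: Without parentheses, AND is evaluated before OR, so the sold filter only applies to the 'Tolkien' branch

Fix: Group the OR with parentheses (or use IN), then AND the threshold

Corrected query:
SELECT id, author, sold FROM books WHERE (author = 'Orwell' OR author = 'Tolkien') AND sold > 24028

Result:
id | author  | sold 
---+---------+------
2  | Tolkien | 49600
3  | Orwell  | 26220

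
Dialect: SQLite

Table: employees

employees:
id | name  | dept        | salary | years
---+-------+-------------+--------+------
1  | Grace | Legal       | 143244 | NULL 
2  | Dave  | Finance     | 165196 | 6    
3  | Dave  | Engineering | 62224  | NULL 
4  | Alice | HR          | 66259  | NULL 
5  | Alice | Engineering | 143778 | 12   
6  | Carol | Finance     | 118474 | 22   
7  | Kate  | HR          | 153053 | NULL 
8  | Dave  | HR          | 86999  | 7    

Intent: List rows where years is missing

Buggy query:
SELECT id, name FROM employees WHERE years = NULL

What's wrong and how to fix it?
Bug: '= NULL' is always unknown in SQL three-valued logic, so no rows match

Fix: Use IS NULL to test for NULL

Corrected query:
SELECT id, name FROM employees WHERE years IS NULL

Result:
id | name 
---+------
1  | Grace
3  | Dave 
4  | Alice
7  | Kate 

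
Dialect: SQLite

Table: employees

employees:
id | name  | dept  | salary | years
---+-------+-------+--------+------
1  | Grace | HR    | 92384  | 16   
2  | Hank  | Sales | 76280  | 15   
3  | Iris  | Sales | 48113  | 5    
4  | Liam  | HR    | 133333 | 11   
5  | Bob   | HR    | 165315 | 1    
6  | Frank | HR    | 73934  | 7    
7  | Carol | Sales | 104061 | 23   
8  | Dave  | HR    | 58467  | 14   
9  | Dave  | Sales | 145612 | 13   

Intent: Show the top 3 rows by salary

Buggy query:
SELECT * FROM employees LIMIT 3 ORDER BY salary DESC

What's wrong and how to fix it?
Bug: LIMIT must come after ORDER BY

Fix: Swap the clauses: ORDER BY first, then LIMIT

Corrected query:
SELECT * FROM employees ORDER BY salary DESC LIMIT 3

Result:
id | name | dept  | salary | years
---+------+-------+--------+------
5  | Bob  | HR    | 165315 | 1    
9  | Dave | Sales | 145612 | 13   
4  | Liam | HR    | 133333 | 11   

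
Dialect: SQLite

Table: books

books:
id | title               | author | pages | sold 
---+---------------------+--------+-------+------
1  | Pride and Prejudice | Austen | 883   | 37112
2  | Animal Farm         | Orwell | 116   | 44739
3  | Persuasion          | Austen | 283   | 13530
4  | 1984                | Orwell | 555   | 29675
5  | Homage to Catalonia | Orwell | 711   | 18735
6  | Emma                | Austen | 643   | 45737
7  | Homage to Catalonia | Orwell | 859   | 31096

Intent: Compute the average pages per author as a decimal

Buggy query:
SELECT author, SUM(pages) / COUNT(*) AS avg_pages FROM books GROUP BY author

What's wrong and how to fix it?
Bug: Both operands are integers, so '/' performs integer division and truncates

Fix: Cast one side to REAL so the division keeps the fractional part

Corrected query:
SELECT author, SUM(pages) * 1.0 / COUNT(*) AS avg_pages FROM books GROUP BY author

Result:
author | avg_pages
-------+----------
Austen | 603      
Orwell | 560.25   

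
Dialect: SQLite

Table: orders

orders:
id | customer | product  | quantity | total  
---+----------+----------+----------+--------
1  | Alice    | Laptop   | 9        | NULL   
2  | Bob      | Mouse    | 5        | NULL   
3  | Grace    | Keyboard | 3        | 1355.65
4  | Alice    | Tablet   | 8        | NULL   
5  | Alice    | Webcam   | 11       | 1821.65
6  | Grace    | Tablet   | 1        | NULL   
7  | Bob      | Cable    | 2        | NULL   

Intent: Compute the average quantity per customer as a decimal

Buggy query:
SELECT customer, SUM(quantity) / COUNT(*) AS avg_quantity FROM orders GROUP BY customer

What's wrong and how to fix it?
Bug: Both operands are integers, so '/' performs integer division and truncates

Fix: Multiply by 1.0 (or CAST to REAL) to force floating-point division

Corrected query:
SELECT customer, SUM(quantity) * 1.0 / COUNT(*) AS avg_quantity FROM orders GROUP BY customer

Result:
customer | avg_quantity
---------+-------------
Alice    | 9.333333    
Bob      | 3.5         
Grace    | 2           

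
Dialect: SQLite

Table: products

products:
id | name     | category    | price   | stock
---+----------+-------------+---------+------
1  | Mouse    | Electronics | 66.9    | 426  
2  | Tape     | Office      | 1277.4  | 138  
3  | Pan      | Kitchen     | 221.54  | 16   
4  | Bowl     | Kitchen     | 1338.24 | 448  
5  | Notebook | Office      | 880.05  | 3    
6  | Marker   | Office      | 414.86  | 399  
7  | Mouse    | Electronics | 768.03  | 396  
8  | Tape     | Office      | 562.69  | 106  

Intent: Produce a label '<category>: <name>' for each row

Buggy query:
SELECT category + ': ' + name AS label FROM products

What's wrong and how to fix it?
Bug: '+' is numeric addition; on text columns SQLite converts them to 0 instead of concatenating

Fix: Use the || operator for string concatenation

Corrected query:
SELECT category || ': ' || name AS label FROM products

Result:
label             
------------------
Electronics: Mouse
Office: Tape      
Kitchen: Pan      
Kitchen: Bowl     
Office: Notebook  
Office: Marker    
Electronics: Mouse
Office: Tape      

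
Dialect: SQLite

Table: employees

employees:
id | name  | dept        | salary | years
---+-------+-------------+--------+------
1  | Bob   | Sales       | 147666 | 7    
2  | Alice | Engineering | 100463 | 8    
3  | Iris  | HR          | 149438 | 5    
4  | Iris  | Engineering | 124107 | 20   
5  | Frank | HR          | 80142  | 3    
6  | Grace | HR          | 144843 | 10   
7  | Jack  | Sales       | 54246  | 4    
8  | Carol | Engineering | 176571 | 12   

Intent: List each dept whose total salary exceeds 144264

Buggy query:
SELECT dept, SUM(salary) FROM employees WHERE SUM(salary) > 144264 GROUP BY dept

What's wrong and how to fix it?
Bug: WHERE runs before GROUP BY, so aggregates aren't available there

Fix: Use HAVING (which filters groups after aggregation) instead of WHERE

Corrected query:
SELECT dept, SUM(salary) FROM employees GROUP BY dept HAVING SUM(salary) > 144264

Result:
dept        | SUM(salary)
------------+------------
Engineering | 401141     
HR          | 374423     
Sales       | 201912     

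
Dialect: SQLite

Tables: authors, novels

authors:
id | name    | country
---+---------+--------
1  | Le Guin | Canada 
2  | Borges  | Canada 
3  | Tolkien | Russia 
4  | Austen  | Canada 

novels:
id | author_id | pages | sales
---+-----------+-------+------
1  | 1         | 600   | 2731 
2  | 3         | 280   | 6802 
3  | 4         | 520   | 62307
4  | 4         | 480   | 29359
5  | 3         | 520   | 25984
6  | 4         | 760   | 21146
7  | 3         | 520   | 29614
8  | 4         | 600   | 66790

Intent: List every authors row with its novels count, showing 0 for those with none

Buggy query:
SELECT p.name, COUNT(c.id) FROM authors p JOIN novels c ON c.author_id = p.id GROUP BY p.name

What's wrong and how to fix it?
Bug: INNER JOIN drops authors rows that have no matching novels rows

Fix: Use LEFT JOIN so parents without children still appear (COUNT(c.id) gives 0)

Corrected query:
SELECT p.name, COUNT(c.id) FROM authors p LEFT JOIN novels c ON c.author_id = p.id GROUP BY p.name

Result:
name    | COUNT(c.id)
--------+------------
Austen  | 4          
Borges  | 0          
Le Guin | 1          
Tolkien | 3          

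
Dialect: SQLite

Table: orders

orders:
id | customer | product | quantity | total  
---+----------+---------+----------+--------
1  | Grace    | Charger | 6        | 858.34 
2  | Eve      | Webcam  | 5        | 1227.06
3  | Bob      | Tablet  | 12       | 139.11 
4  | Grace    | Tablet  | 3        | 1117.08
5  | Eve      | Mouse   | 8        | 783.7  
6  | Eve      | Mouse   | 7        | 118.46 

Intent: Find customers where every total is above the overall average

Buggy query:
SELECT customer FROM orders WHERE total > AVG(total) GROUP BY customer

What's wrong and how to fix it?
Bug: AVG() is an aggregate; it can't sit directly in WHERE

Fix: Use a subquery for AVG and a HAVING MIN(...) filter so the condition holds for every row in the group

Corrected query:
SELECT customer FROM orders GROUP BY customer HAVING MIN(total) > (SELECT AVG(total) FROM orders)

Result:
customer
--------
Grace   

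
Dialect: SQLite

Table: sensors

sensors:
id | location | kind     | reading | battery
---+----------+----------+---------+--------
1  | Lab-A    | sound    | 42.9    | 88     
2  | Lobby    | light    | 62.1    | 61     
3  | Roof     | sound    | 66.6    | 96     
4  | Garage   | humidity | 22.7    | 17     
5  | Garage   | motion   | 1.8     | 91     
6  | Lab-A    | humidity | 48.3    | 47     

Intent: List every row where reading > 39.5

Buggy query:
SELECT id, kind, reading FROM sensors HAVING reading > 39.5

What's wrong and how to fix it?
Bug: This is a non-aggregate query (no GROUP BY, no aggregates), so in SQLite the HAVING clause is invalid here; a row-level condition belongs in WHERE

Fix: Use WHERE for row-level filtering

Corrected query:
SELECT id, kind, reading FROM sensors WHERE reading > 39.5

Result:
id | kind     | reading
---+----------+--------
1  | sound    | 42.9   
2  | light    | 62.1   
3  | sound    | 66.6   
6  | humidity | 48.3   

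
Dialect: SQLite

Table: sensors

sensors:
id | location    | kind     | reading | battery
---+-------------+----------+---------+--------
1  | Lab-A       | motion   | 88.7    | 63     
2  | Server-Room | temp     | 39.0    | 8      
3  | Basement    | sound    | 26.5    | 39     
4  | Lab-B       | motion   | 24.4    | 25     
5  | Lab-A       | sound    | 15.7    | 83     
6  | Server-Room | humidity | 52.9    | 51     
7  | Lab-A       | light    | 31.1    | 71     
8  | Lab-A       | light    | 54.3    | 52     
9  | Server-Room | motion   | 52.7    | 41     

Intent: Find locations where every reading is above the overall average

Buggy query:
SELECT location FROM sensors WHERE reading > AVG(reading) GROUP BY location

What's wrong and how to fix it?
Bug: AVG() is an aggregate; it can't sit directly in WHERE

Fix: Compute the overall average in a scalar subquery and compare each group's MIN against it in HAVING

Corrected query:
SELECT location FROM sensors GROUP BY location HAVING MIN(reading) > (SELECT AVG(reading) FROM sensors)

Result:
(no rows)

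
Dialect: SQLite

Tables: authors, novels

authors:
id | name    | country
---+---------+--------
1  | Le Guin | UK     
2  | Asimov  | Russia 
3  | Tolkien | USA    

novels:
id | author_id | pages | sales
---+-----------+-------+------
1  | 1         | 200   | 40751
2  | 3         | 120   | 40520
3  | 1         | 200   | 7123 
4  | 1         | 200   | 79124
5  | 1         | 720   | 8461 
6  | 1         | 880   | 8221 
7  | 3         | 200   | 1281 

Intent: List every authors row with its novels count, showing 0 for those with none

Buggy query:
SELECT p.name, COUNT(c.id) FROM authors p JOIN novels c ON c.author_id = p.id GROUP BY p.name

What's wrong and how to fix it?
Bug: INNER JOIN drops authors rows that have no matching novels rows

Fix: Switch to LEFT JOIN to retain unmatched parent rows

Corrected query:
SELECT p.name, COUNT(c.id) FROM authors p LEFT JOIN novels c ON c.author_id = p.id GROUP BY p.name

Result:
name    | COUNT(c.id)
--------+------------
Asimov  | 0          
Le Guin | 5          
Tolkien | 2          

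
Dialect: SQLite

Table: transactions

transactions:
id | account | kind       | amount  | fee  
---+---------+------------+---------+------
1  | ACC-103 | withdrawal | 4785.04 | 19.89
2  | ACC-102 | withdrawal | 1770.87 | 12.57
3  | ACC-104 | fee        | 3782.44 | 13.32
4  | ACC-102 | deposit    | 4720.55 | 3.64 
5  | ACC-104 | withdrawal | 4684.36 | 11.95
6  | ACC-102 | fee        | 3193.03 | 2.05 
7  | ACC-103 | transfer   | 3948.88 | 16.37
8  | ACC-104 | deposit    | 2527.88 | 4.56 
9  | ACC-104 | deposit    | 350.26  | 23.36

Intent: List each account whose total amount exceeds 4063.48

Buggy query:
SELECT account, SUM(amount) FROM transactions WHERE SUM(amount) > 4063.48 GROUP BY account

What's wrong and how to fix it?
Bug: Aggregate functions cannot appear in a WHERE clause

Fix: Use HAVING (which filters groups after aggregation) instead of WHERE

Corrected query:
SELECT account, SUM(amount) FROM transactions GROUP BY account HAVING SUM(amount) > 4063.48

Result:
account | SUM(amount)
--------+------------
ACC-102 | 9684.45    
ACC-103 | 8733.92    
ACC-104 | 11344.94   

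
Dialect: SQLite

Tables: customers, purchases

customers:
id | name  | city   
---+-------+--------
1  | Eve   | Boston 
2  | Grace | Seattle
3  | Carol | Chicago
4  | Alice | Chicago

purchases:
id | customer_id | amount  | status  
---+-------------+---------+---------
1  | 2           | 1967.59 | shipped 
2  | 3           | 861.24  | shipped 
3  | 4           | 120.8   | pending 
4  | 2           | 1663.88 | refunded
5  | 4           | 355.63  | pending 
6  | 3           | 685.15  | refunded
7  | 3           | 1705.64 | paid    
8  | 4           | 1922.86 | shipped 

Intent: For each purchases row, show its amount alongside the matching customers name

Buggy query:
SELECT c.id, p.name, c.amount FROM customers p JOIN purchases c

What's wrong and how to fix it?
Bug: JOIN with no ON clause produces a cartesian product; every purchases row pairs with every customers row

Fix: Specify the join condition linking the foreign key to the parent id

Corrected query:
SELECT c.id, p.name, c.amount FROM customers p JOIN purchases c ON c.customer_id = p.id

Result:
id | name  | amount 
---+-------+--------
1  | Grace | 1967.59
2  | Carol | 861.24 
3  | Alice | 120.8  
4  | Grace | 1663.88
5  | Alice | 355.63 
6  | Carol | 685.15 
7  | Carol | 1705.64
8  | Alice | 1922.86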